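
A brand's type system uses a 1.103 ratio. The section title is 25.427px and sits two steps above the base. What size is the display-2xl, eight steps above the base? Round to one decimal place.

45.8px

The gap is 8 − (2) = 6 steps, so the factor is 1.103^6.
25.427 × 1.103⁶ = 25.427 × 1.80075 ≈ 45.788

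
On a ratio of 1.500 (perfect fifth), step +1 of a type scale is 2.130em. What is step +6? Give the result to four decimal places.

2.130 × 1.500⁵ = 2.130 × 7.59375 ≈ 16.1747

16.1747em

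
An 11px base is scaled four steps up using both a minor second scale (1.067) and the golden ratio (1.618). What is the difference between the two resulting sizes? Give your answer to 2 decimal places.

61.13px

Minor second: 11.0 × 1.067⁴ = 14.2577px
Golden ratio: 11.0 × 1.618⁴ = 75.3888px
Difference: 75.3888 − 14.2577 = 61.1311px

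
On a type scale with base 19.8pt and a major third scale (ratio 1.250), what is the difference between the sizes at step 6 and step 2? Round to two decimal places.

Step 2: 19.8 × 1.250² = 30.9375pt
Step 6: 19.8 × 1.250⁶ = 75.5310pt
Difference: 75.5310 − 30.9375 = 44.5935pt

44.59pt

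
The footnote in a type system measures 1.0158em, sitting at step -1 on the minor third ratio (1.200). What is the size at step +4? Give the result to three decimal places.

Moving from step -1 to step +4 is 5 steps up, so multiply by r⁵.
1.0158 × 1.200⁵ = 1.0158 × 2.48832 ≈ 2.528

2.528em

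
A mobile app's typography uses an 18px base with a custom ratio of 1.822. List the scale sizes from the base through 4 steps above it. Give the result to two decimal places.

18.00px, 32.80px, 59.75px, 108.87px, 198.37px

Step 0: 18px
Step 1: 18.0 × 1.822 = 32.80
Step 2: 18.0 × 1.822² = 59.75
Step 3: 18.0 × 1.822³ = 108.87
Step 4: 18.0 × 1.822⁴ = 198.37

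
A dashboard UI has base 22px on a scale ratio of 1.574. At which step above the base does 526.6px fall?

7

1.574ⁿ = 526.6 / 22 = 23.9364
n = ln(23.9364) / ln(1.574) = 3.1754 / 0.4536 ≈ 7.00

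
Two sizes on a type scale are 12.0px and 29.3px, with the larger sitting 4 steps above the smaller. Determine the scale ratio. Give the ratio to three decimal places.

1.250

r⁴ = 29.3 / 12.0, so r = (29.3/12.0)^(1/4).
r = 2.4417^(1/4) ≈ 1.2500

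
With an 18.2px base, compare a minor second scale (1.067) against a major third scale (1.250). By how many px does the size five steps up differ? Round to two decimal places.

Minor second: 18.2 × 1.067⁵ = 25.1706px
Major third: 18.2 × 1.250⁵ = 55.5420px
Difference: 55.5420 − 25.1706 = 30.3714px

30.37px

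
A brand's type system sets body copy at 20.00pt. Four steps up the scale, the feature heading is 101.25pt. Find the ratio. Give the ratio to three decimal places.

The ratio satisfies 20.00 × r⁴ = 101.25, so r = (101.25 / 20.00)^(1/4).
r = 5.0625^(1/4) ≈ 1.5000

1.500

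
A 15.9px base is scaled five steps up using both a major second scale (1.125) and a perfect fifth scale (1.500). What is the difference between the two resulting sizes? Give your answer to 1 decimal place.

92.1px

Major second: 15.9 × 1.125⁵ = 28.652px
Perfect fifth: 15.9 × 1.500⁵ = 120.741px
Difference: 120.741 − 28.652 = 92.089px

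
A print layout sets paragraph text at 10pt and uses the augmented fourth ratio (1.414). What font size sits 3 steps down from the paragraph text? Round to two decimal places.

10.0 ÷ 1.414³ = 10.0 ÷ 2.82715 ≈ 3.54

3.54pt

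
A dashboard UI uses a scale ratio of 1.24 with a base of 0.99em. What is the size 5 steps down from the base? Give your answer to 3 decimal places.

0.338em

Every step multiplies by the scale ratio.
0.99 ÷ 1.24⁵ = 0.99 ÷ 2.93163 ≈ 0.338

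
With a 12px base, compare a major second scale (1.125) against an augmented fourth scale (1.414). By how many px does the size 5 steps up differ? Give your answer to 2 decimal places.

Major second: 12.0 × 1.125⁵ = 21.6244px
Augmented fourth: 12.0 × 1.414⁵ = 67.8310px
Difference: 67.8310 − 21.6244 = 46.2066px

46.21px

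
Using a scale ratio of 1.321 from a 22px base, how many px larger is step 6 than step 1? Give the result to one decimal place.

87.8px

Step 1: 22.0 × 1.321 = 29.062px
Step 6: 22.0 × 1.321⁶ = 116.907px
Difference: 116.907 − 29.062 = 87.845px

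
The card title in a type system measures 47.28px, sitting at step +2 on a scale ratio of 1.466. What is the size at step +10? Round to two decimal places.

1008.67px

Moving from step +2 to step +10 is 8 steps up, so multiply by r⁸.
47.28 × 1.466⁸ = 47.28 × 21.33397 ≈ 1008.670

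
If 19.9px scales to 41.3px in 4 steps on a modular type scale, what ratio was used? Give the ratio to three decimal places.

1.200

r⁴ = 41.3 / 19.9, so r = (41.3/19.9)^(1/4).
r = 2.0754^(1/4) ≈ 1.2003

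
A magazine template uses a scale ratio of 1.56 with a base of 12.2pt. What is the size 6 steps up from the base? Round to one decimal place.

A modular type scale is a geometric sequence: sizeₙ = base × rⁿ.
12.2 × 1.56⁶ = 12.2 × 14.41277 ≈ 175.84

175.8pt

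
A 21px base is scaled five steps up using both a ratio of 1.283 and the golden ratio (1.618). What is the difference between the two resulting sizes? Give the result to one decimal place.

159.9px

At 1.283: 21.0 × 1.283⁵ = 73.005px
Golden ratio: 21.0 × 1.618⁵ = 232.869px
Difference: 232.869 − 73.005 = 159.864px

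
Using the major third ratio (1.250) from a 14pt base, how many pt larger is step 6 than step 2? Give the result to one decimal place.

Step 2: 14.0 × 1.250² = 21.875pt
Step 6: 14.0 × 1.250⁶ = 53.406pt
Difference: 53.406 − 21.875 = 31.531pt

31.5pt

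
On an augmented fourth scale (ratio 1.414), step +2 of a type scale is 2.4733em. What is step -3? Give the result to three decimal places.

0.438em

2.4733 ÷ 1.414⁵ = 2.4733 ÷ 5.65258 ≈ 0.438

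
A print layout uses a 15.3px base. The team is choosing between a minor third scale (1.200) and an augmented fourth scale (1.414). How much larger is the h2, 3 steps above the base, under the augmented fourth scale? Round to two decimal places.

16.82px

Minor third: 15.3 × 1.200³ = 26.4384px
Augmented fourth: 15.3 × 1.414³ = 43.2553px
Difference: 43.2553 − 26.4384 = 16.8169px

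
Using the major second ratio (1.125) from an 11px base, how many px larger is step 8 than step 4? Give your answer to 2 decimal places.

Step 4: 11.0 × 1.125⁴ = 17.6199px
Step 8: 11.0 × 1.125⁸ = 28.2236px
Difference: 28.2236 − 17.6199 = 10.6037px

10.60px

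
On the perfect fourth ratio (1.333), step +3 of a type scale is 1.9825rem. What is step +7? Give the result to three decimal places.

6.259rem

Moving from step +3 to step +7 is 4 steps up, so multiply by r⁴.
1.9825 × 1.333⁴ = 1.9825 × 3.15733 ≈ 6.259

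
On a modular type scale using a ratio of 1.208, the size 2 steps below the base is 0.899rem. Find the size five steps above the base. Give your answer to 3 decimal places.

3.375rem

The gap is 5 − (-2) = 7 steps, so the factor is 1.208^7.
0.899 × 1.208⁷ = 0.899 × 3.75378 ≈ 3.375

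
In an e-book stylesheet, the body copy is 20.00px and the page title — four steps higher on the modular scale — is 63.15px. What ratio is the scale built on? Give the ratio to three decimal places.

1.333

The ratio satisfies 20.00 × r⁴ = 63.15, so r = (63.15 / 20.00)^(1/4).
r = 3.1575^(1/4) ≈ 1.3330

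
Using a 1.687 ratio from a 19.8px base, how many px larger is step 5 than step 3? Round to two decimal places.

175.48px

Step 3: 19.8 × 1.687³ = 95.0628px
Step 5: 19.8 × 1.687⁵ = 270.5457px
Difference: 270.5457 − 95.0628 = 175.4829px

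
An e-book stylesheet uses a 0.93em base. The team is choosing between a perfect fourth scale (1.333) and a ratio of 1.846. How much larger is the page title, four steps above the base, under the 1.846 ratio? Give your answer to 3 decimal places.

7.863em

Perfect fourth: 0.93 × 1.333⁴ = 2.93632em
At 1.846: 0.93 × 1.846⁴ = 10.79965em
Difference: 10.79965 − 2.93632 = 7.86333em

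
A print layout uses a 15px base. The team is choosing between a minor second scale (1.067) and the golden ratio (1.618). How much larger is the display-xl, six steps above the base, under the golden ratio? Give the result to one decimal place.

Minor second: 15.0 × 1.067⁶ = 22.135px
Golden ratio: 15.0 × 1.618⁶ = 269.130px
Difference: 269.130 − 22.135 = 246.995px

247.0px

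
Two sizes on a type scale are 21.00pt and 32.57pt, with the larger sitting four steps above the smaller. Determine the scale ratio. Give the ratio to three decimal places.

1.116

r⁴ = 32.57 / 21.00, so r = (32.57/21.00)^(1/4).
r = 1.5510^(1/4) ≈ 1.1160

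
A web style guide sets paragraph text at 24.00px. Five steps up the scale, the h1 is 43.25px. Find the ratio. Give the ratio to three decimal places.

1.125

The ratio satisfies 24.00 × r⁵ = 43.25, so r = (43.25 / 24.00)^(1/5).
r = 1.8021^(1/5) ≈ 1.1250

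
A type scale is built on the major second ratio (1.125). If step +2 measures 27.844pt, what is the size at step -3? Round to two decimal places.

27.844 ÷ 1.125⁵ = 27.844 ÷ 1.80203 ≈ 15.451

15.45pt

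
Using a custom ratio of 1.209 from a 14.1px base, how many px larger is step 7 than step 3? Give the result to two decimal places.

28.32px

Step 3: 14.1 × 1.209³ = 24.9171px
Step 7: 14.1 × 1.209⁷ = 53.2357px
Difference: 53.2357 − 24.9171 = 28.3186px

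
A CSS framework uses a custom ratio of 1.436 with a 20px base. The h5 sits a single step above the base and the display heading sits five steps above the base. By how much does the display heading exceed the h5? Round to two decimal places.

93.40px

Step 1: 20.0 × 1.436 = 28.7200px
Step 5: 20.0 × 1.436⁵ = 122.1243px
Difference: 122.1243 − 28.7200 = 93.4043px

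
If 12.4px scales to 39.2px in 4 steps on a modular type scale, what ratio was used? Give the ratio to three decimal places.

r⁴ = 39.2 / 12.4, so r = (39.2/12.4)^(1/4).
r = 3.1613^(1/4) ≈ 1.3334

1.333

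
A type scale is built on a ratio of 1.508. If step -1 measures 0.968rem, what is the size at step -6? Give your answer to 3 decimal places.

The gap is -6 − (-1) = -5 steps, so the factor is 1.508^-5.
0.968 ÷ 1.508⁵ = 0.968 ÷ 7.79842 ≈ 0.124

0.124rem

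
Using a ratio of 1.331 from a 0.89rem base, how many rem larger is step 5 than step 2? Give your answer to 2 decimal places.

2.14rem

Step 2: 0.89 × 1.331² = 1.5767rem
Step 5: 0.89 × 1.331⁵ = 3.7178rem
Difference: 3.7178 − 1.5767 = 2.1411rem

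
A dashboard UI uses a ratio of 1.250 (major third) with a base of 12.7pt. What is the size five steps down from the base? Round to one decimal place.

4.2pt

Each step on a modular scale multiplies by the ratio, so the size n steps from the base is base × ratioⁿ.
12.7 ÷ 1.250⁵ = 12.7 ÷ 3.05176 ≈ 4.16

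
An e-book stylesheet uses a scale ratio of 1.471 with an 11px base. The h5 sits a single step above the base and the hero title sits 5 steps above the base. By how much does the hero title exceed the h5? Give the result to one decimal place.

Step 1: 11.0 × 1.471 = 16.181px
Step 5: 11.0 × 1.471⁵ = 75.763px
Difference: 75.763 − 16.181 = 59.582px

59.6px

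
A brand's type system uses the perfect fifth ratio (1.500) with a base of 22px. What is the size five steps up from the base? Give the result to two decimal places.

167.06px

Every step multiplies by the scale ratio.
22.0 × 1.500⁵ = 22.0 × 7.59375 ≈ 167.06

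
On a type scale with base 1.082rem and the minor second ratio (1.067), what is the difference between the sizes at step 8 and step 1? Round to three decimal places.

0.663rem

Step 1: 1.082 × 1.067 = 1.15449rem
Step 8: 1.082 × 1.067⁸ = 1.81779rem
Difference: 1.81779 − 1.15449 = 0.66330rem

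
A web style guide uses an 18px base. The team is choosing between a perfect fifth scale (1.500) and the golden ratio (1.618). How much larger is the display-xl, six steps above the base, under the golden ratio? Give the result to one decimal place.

117.9px

Perfect fifth: 18.0 × 1.500⁶ = 205.031px
Golden ratio: 18.0 × 1.618⁶ = 322.956px
Difference: 322.956 − 205.031 = 117.925px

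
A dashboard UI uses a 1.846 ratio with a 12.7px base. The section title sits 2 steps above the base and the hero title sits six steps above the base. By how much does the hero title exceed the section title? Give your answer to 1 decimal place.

Step 2: 12.7 × 1.846² = 43.278px
Step 6: 12.7 × 1.846⁶ = 502.567px
Difference: 502.567 − 43.278 = 459.289px

459.3px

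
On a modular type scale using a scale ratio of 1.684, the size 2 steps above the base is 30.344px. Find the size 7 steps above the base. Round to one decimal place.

The gap is 7 − (2) = 5 steps, so the factor is 1.684^5.
30.344 × 1.684⁵ = 30.344 × 13.54286 ≈ 410.945

410.9px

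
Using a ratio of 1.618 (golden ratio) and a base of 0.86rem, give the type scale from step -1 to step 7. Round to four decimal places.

Step -1: 0.86 ÷ 1.618 = 0.5315
Step 0: 0.86rem
Step 1: 0.86 × 1.618 = 1.3915
Step 2: 0.86 × 1.618² = 2.2514
Step 3: 0.86 × 1.618³ = 3.6428
Step 4: 0.86 × 1.618⁴ = 5.8940
Step 5: 0.86 × 1.618⁵ = 9.5365
Step 6: 0.86 × 1.618⁶ = 15.4301
Step 7: 0.86 × 1.618⁷ = 24.9659

0.5315rem, 0.8600rem, 1.3915rem, 2.2514rem, 3.6428rem, 5.8940rem, 9.5365rem, 15.4301rem, 24.9659rem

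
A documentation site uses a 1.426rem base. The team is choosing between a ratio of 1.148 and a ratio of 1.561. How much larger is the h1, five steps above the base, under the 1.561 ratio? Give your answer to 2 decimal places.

At 1.148: 1.426 × 1.148⁵ = 2.8433rem
At 1.561: 1.426 × 1.561⁵ = 13.2170rem
Difference: 13.2170 − 2.8433 = 10.3737rem

10.37rem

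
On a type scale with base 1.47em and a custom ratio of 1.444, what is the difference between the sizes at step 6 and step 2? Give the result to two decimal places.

10.26em

Step 2: 1.47 × 1.444² = 3.0651em
Step 6: 1.47 × 1.444⁶ = 13.3266em
Difference: 13.3266 − 3.0651 = 10.2615em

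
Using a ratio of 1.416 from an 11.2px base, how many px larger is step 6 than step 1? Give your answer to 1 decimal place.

74.4px

Step 1: 11.2 × 1.416 = 15.859px
Step 6: 11.2 × 1.416⁶ = 90.281px
Difference: 90.281 − 15.859 = 74.422px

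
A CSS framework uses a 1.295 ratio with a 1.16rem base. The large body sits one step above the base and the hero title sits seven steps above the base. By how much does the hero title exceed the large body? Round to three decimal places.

Step 1: 1.16 × 1.295 = 1.50220rem
Step 7: 1.16 × 1.295⁷ = 7.08511rem
Difference: 7.08511 − 1.50220 = 5.58291rem

5.583rem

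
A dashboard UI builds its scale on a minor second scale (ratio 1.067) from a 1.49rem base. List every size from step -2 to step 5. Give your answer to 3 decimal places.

Step -2: 1.49 ÷ 1.067² = 1.309
Step -1: 1.49 ÷ 1.067 = 1.396
Step 0: 1.49rem
Step 1: 1.49 × 1.067 = 1.590
Step 2: 1.49 × 1.067² = 1.696
Step 3: 1.49 × 1.067³ = 1.810
Step 4: 1.49 × 1.067⁴ = 1.931
Step 5: 1.49 × 1.067⁵ = 2.061

1.309rem, 1.396rem, 1.490rem, 1.590rem, 1.696rem, 1.810rem, 1.931rem, 2.061rem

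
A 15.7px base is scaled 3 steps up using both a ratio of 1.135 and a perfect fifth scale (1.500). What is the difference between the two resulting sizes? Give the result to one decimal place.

At 1.135: 15.7 × 1.135³ = 22.956px
Perfect fifth: 15.7 × 1.500³ = 52.987px
Difference: 52.987 − 22.956 = 30.031px

30.0px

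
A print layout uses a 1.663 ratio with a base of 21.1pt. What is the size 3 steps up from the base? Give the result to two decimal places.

21.1 × 1.663³ = 21.1 × 4.59914 ≈ 97.04

97.04pt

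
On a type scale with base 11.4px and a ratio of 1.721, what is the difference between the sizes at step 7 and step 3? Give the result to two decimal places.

Step 3: 11.4 × 1.721³ = 58.1095px
Step 7: 11.4 × 1.721⁷ = 509.7661px
Difference: 509.7661 − 58.1095 = 451.6566px

451.66px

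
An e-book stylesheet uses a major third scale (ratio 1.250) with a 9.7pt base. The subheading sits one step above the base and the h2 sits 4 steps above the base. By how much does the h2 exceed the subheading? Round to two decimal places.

Step 1: 9.7 × 1.250 = 12.1250pt
Step 4: 9.7 × 1.250⁴ = 23.6816pt
Difference: 23.6816 − 12.1250 = 11.5566pt

11.56pt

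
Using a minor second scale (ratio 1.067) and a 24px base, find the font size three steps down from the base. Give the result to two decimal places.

Every step multiplies by the scale ratio.
24.0 ÷ 1.067³ = 24.0 ÷ 1.21477 ≈ 19.76

19.76px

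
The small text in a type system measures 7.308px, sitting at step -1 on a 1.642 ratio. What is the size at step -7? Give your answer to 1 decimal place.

0.4px

7.308 ÷ 1.642⁶ = 7.308 ÷ 19.59923 ≈ 0.373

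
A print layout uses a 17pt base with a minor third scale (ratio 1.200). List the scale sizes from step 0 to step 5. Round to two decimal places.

17.00pt, 20.40pt, 24.48pt, 29.38pt, 35.25pt, 42.30pt

Step 0: 17pt
Step 1: 17.0 × 1.200 = 20.40
Step 2: 17.0 × 1.200² = 24.48
Step 3: 17.0 × 1.200³ = 29.38
Step 4: 17.0 × 1.200⁴ = 35.25
Step 5: 17.0 × 1.200⁵ = 42.30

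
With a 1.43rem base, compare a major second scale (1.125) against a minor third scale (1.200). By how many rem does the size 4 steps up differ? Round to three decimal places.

Major second: 1.43 × 1.125⁴ = 2.29058rem
Minor third: 1.43 × 1.200⁴ = 2.96525rem
Difference: 2.96525 − 2.29058 = 0.67467rem

0.675rem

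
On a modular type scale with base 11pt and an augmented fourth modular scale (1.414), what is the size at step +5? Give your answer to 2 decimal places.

62.18pt

11.0 × 1.414⁵ = 11.0 × 5.65258 ≈ 62.18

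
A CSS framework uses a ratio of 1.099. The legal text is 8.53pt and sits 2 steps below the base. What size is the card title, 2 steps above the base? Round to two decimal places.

12.44pt

8.53 × 1.099⁴ = 8.53 × 1.45878 ≈ 12.443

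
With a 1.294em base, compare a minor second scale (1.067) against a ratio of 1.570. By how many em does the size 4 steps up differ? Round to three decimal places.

6.185em

Minor second: 1.294 × 1.067⁴ = 1.67723em
At 1.570: 1.294 × 1.570⁴ = 7.86200em
Difference: 7.86200 − 1.67723 = 6.18477em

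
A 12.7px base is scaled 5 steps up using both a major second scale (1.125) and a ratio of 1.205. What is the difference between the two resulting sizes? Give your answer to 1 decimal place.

Major second: 12.7 × 1.125⁵ = 22.886px
At 1.205: 12.7 × 1.205⁵ = 32.266px
Difference: 32.266 − 22.886 = 9.380px

9.4px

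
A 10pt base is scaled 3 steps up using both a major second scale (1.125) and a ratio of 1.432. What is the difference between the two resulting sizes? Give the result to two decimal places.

15.13pt

Major second: 10.0 × 1.125³ = 14.2383pt
At 1.432: 10.0 × 1.432³ = 29.3649pt
Difference: 29.3649 − 14.2383 = 15.1266pt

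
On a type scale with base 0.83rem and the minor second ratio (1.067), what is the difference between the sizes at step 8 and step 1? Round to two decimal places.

Step 1: 0.83 × 1.067 = 0.8856rem
Step 8: 0.83 × 1.067⁸ = 1.3944rem
Difference: 1.3944 − 0.8856 = 0.5088rem

0.51rem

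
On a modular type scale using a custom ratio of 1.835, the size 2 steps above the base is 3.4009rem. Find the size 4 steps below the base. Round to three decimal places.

3.4009 ÷ 1.835⁶ = 3.4009 ÷ 38.17828 ≈ 0.089

0.089rem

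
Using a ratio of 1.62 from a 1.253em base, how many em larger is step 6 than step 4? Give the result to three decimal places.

14.019em

Step 4: 1.253 × 1.62⁴ = 8.63001em
Step 6: 1.253 × 1.62⁶ = 22.64859em
Difference: 22.64859 − 8.63001 = 14.01858em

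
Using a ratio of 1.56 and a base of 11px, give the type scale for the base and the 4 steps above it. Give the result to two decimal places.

11.00px, 17.16px, 26.77px, 41.76px, 65.15px

Step 0: 11px
Step 1: 11.0 × 1.56 = 17.16
Step 2: 11.0 × 1.56² = 26.77
Step 3: 11.0 × 1.56³ = 41.76
Step 4: 11.0 × 1.56⁴ = 65.15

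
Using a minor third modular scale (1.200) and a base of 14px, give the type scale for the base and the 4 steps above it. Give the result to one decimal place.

Step 0: 14px
Step 1: 14.0 × 1.200 = 16.8
Step 2: 14.0 × 1.200² = 20.2
Step 3: 14.0 × 1.200³ = 24.2
Step 4: 14.0 × 1.200⁴ = 29.0

14.0px, 16.8px, 20.2px, 24.2px, 29.0px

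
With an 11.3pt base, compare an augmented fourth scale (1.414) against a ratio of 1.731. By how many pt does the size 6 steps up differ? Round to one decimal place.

213.7pt

Augmented fourth: 11.3 × 1.414⁶ = 90.318pt
At 1.731: 11.3 × 1.731⁶ = 303.991pt
Difference: 303.991 − 90.318 = 213.673pt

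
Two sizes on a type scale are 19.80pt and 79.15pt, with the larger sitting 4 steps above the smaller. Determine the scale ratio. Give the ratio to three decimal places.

1.414

The ratio satisfies 19.80 × r⁴ = 79.15, so r = (79.15 / 19.80)^(1/4).
r = 3.9975^(1/4) ≈ 1.4140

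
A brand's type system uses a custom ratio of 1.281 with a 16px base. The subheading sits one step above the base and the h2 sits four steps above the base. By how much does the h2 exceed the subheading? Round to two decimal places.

Step 1: 16.0 × 1.281 = 20.4960px
Step 4: 16.0 × 1.281⁴ = 43.0840px
Difference: 43.0840 − 20.4960 = 22.5880px

22.59px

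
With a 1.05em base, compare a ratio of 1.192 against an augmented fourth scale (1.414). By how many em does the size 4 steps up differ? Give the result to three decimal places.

At 1.192: 1.05 × 1.192⁴ = 2.11980em
Augmented fourth: 1.05 × 1.414⁴ = 4.19746em
Difference: 4.19746 − 2.11980 = 2.07766em

2.078em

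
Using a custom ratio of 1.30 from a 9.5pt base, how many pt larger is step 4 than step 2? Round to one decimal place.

11.1pt

Step 2: 9.5 × 1.30² = 16.055pt
Step 4: 9.5 × 1.30⁴ = 27.133pt
Difference: 27.133 − 16.055 = 11.078pt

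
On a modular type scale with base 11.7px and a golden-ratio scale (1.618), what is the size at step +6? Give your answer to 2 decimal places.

Every step multiplies by the scale ratio.
11.7 × 1.618⁶ = 11.7 × 17.94201 ≈ 209.92

209.92px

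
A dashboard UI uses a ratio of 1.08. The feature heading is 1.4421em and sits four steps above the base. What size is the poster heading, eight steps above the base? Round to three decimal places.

The gap is 8 − (4) = 4 steps, so the factor is 1.08^4.
1.4421 × 1.08⁴ = 1.4421 × 1.36049 ≈ 1.962

1.962em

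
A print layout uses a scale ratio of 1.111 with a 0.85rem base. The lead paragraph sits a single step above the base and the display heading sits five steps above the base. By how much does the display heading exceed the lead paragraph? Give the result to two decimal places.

0.49rem

Step 1: 0.85 × 1.111 = 0.9443rem
Step 5: 0.85 × 1.111⁵ = 1.4388rem
Difference: 1.4388 − 0.9443 = 0.4945rem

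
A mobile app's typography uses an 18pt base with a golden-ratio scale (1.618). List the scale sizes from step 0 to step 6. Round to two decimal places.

18.00pt, 29.12pt, 47.12pt, 76.24pt, 123.36pt, 199.60pt, 322.96pt

Step 0: 18pt
Step 1: 18.0 × 1.618 = 29.12
Step 2: 18.0 × 1.618² = 47.12
Step 3: 18.0 × 1.618³ = 76.24
Step 4: 18.0 × 1.618⁴ = 123.36
Step 5: 18.0 × 1.618⁵ = 199.60
Step 6: 18.0 × 1.618⁶ = 322.96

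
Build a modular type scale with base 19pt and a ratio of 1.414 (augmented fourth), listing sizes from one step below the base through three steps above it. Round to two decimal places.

13.44pt, 19.00pt, 26.87pt, 37.99pt, 53.72pt

Step -1: 19.0 ÷ 1.414 = 13.44
Step 0: 19pt
Step 1: 19.0 × 1.414 = 26.87
Step 2: 19.0 × 1.414² = 37.99
Step 3: 19.0 × 1.414³ = 53.72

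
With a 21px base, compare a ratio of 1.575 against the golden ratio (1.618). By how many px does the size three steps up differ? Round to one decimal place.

At 1.575: 21.0 × 1.575³ = 82.047px
Golden ratio: 21.0 × 1.618³ = 88.952px
Difference: 88.952 − 82.047 = 6.905px

6.9px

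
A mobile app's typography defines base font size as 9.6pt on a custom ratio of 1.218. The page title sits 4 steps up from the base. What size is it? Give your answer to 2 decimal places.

21.13pt

Each step on a modular scale multiplies by the ratio, so the size n steps from the base is base × ratioⁿ.
9.6 × 1.218⁴ = 9.6 × 2.20084 ≈ 21.13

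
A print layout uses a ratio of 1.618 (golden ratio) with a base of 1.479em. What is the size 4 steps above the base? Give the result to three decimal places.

Every step multiplies by the scale ratio.
1.479 × 1.618⁴ = 1.479 × 6.85353 ≈ 10.136

10.136em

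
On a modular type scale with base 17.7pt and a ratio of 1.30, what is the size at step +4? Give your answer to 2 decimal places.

50.55pt

17.7 × 1.30⁴ = 17.7 × 2.85610 ≈ 50.55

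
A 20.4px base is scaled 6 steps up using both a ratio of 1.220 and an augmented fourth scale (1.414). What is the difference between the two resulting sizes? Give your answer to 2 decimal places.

At 1.220: 20.4 × 1.220⁶ = 67.2650px
Augmented fourth: 20.4 × 1.414⁶ = 163.0522px
Difference: 163.0522 − 67.2650 = 95.7872px

95.79px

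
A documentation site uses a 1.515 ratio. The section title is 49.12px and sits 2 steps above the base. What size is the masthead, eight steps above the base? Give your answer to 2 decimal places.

593.93px

The gap is 8 − (2) = 6 steps, so the factor is 1.515^6.
49.12 × 1.515⁶ = 49.12 × 12.09138 ≈ 593.928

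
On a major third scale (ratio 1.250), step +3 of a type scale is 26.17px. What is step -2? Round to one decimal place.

26.17 ÷ 1.250⁵ = 26.17 ÷ 3.05176 ≈ 8.575

8.6px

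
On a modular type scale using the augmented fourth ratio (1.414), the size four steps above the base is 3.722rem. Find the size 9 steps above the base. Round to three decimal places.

The gap is 9 − (4) = 5 steps, so the factor is 1.414^5.
3.722 × 1.414⁵ = 3.722 × 5.65258 ≈ 21.039

21.039rem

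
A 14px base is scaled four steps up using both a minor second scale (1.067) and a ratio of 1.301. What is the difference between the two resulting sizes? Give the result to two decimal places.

21.96px

Minor second: 14.0 × 1.067⁴ = 18.1462px
At 1.301: 14.0 × 1.301⁴ = 40.1086px
Difference: 40.1086 − 18.1462 = 21.9624px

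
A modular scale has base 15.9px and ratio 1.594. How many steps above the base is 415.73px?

1.594ⁿ = 415.73 / 15.9 = 26.1465
n = ln(26.1465) / ln(1.594) = 3.2637 / 0.4662 ≈ 7.00

7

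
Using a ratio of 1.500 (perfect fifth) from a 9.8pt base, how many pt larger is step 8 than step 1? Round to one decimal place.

236.5pt

Step 1: 9.8 × 1.500 = 14.700pt
Step 8: 9.8 × 1.500⁸ = 251.163pt
Difference: 251.163 − 14.700 = 236.463pt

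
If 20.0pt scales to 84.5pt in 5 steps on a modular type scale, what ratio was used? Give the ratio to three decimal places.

1.334

r⁵ = 84.5 / 20.0, so r = (84.5/20.0)^(1/5).
r = 4.2250^(1/5) ≈ 1.3340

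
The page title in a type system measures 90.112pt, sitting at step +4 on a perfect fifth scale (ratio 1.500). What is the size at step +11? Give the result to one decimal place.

90.112 × 1.500⁷ = 90.112 × 17.08594 ≈ 1539.648

1539.6pt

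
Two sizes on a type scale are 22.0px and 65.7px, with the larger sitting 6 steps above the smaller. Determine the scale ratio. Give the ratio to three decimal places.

1.200

r⁶ = 65.7 / 22.0, so r = (65.7/22.0)^(1/6).
r = 2.9864^(1/6) ≈ 1.2000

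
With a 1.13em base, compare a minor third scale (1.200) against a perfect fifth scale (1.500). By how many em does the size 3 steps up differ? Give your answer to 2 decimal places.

1.86em

Minor third: 1.13 × 1.200³ = 1.9526em
Perfect fifth: 1.13 × 1.500³ = 3.8137em
Difference: 3.8137 − 1.9526 = 1.8611em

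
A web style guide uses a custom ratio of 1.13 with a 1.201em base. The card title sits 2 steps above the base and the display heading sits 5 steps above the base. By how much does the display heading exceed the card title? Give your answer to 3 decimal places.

0.679em

Step 2: 1.201 × 1.13² = 1.53356em
Step 5: 1.201 × 1.13⁵ = 2.21276em
Difference: 2.21276 − 1.53356 = 0.67920em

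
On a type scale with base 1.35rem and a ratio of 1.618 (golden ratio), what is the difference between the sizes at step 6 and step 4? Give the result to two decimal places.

14.97rem

Step 4: 1.35 × 1.618⁴ = 9.2523rem
Step 6: 1.35 × 1.618⁶ = 24.2217rem
Difference: 24.2217 − 9.2523 = 14.9694rem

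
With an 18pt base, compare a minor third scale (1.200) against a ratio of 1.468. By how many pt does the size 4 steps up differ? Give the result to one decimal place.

Minor third: 18.0 × 1.200⁴ = 37.325pt
At 1.468: 18.0 × 1.468⁴ = 83.594pt
Difference: 83.594 − 37.325 = 46.269pt

46.3pt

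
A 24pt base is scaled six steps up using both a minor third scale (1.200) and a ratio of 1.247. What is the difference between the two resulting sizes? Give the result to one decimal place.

18.6pt

Minor third: 24.0 × 1.200⁶ = 71.664pt
At 1.247: 24.0 × 1.247⁶ = 90.242pt
Difference: 90.242 − 71.664 = 18.578pt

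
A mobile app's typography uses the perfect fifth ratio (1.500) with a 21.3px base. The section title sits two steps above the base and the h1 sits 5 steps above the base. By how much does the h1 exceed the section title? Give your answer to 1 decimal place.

113.8px

Step 2: 21.3 × 1.500² = 47.925px
Step 5: 21.3 × 1.500⁵ = 161.747px
Difference: 161.747 − 47.925 = 113.822px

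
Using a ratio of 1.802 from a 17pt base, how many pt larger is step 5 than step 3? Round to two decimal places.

Step 3: 17.0 × 1.802³ = 99.4748pt
Step 5: 17.0 × 1.802⁵ = 323.0151pt
Difference: 323.0151 − 99.4748 = 223.5403pt

223.54pt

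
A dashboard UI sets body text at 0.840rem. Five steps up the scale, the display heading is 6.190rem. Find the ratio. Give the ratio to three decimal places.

1.491

The ratio satisfies 0.840 × r⁵ = 6.190, so r = (6.190 / 0.840)^(1/5).
r = 7.3690^(1/5) ≈ 1.4910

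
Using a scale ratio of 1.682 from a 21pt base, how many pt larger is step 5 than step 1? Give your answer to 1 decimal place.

247.4pt

Step 1: 21.0 × 1.682 = 35.322pt
Step 5: 21.0 × 1.682⁵ = 282.715pt
Difference: 282.715 − 35.322 = 247.393pt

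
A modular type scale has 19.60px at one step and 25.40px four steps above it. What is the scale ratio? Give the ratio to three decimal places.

r⁴ = 25.40 / 19.60, so r = (25.40/19.60)^(1/4).
r = 1.2959^(1/4) ≈ 1.0670

1.067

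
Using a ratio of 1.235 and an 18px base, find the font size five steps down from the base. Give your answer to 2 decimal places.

18.0 ÷ 1.235⁵ = 18.0 ÷ 2.87299 ≈ 6.27

6.27px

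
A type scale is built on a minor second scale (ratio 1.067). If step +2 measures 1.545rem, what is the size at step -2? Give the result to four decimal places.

Moving from step +2 to step -2 is 4 steps down, so divide by r⁴.
1.545 ÷ 1.067⁴ = 1.545 ÷ 1.29616 ≈ 1.1920

1.1920rem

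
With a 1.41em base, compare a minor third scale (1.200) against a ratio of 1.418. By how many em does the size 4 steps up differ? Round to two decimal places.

Minor third: 1.41 × 1.200⁴ = 2.9238em
At 1.418: 1.41 × 1.418⁴ = 5.7006em
Difference: 5.7006 − 2.9238 = 2.7768em

2.78em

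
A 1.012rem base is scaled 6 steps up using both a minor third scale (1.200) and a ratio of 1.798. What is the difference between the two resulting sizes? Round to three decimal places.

31.170rem

Minor third: 1.012 × 1.200⁶ = 3.02182rem
At 1.798: 1.012 × 1.798⁶ = 34.19154rem
Difference: 34.19154 − 3.02182 = 31.16972rem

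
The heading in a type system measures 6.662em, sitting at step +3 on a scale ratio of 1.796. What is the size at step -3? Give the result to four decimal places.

6.662 ÷ 1.796⁶ = 6.662 ÷ 33.56124 ≈ 0.1985

0.1985em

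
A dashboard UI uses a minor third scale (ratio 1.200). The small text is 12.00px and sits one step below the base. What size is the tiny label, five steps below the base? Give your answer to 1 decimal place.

5.8px

12.00 ÷ 1.200⁴ = 12.00 ÷ 2.07360 ≈ 5.787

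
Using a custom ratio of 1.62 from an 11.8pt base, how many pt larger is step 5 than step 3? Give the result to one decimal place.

Step 3: 11.8 × 1.62³ = 50.168pt
Step 5: 11.8 × 1.62⁵ = 131.661pt
Difference: 131.661 − 50.168 = 81.493pt

81.5pt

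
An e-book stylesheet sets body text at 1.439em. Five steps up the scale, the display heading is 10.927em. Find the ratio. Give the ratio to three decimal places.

1.500

The ratio satisfies 1.439 × r⁵ = 10.927, so r = (10.927 / 1.439)^(1/5).
r = 7.5935^(1/5) ≈ 1.5000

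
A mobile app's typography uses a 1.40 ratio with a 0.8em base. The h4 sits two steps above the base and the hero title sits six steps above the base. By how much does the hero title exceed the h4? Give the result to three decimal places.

Step 2: 0.8 × 1.40² = 1.56800em
Step 6: 0.8 × 1.40⁶ = 6.02363em
Difference: 6.02363 − 1.56800 = 4.45563em

4.456em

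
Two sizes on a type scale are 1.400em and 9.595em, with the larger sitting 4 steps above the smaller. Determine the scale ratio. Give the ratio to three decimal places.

The ratio satisfies 1.400 × r⁴ = 9.595, so r = (9.595 / 1.400)^(1/4).
r = 6.8536^(1/4) ≈ 1.6180

1.618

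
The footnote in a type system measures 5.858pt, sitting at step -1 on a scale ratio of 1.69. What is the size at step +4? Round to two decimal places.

80.76pt

5.858 × 1.69⁵ = 5.858 × 13.78585 ≈ 80.758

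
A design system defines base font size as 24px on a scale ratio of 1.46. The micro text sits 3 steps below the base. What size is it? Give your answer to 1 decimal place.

24.0 ÷ 1.46³ = 24.0 ÷ 3.11214 ≈ 7.71

7.7px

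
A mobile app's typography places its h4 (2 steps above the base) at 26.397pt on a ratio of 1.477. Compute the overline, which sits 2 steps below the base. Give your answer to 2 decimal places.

The gap is -2 − (2) = -4 steps, so the factor is 1.477^-4.
26.397 ÷ 1.477⁴ = 26.397 ÷ 4.75907 ≈ 5.547

5.55pt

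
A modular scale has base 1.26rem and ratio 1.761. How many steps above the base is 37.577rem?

1.761ⁿ = 37.577 / 1.26 = 29.8230
n = ln(29.8230) / ln(1.761) = 3.3953 / 0.5659 ≈ 6.00

6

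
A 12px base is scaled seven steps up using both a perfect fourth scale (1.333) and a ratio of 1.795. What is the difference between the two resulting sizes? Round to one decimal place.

630.8px

Perfect fourth: 12.0 × 1.333⁷ = 89.741px
At 1.795: 12.0 × 1.795⁷ = 720.497px
Difference: 720.497 − 89.741 = 630.756px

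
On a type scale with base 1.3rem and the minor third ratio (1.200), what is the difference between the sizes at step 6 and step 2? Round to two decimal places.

2.01rem

Step 2: 1.3 × 1.200² = 1.8720rem
Step 6: 1.3 × 1.200⁶ = 3.8818rem
Difference: 3.8818 − 1.8720 = 2.0098rem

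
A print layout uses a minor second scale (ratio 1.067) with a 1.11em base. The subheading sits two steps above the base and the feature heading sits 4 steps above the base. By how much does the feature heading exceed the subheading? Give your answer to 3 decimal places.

0.175em

Step 2: 1.11 × 1.067² = 1.26372em
Step 4: 1.11 × 1.067⁴ = 1.43873em
Difference: 1.43873 − 1.26372 = 0.17501em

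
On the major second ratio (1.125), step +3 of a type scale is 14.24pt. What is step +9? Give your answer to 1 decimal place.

The gap is 9 − (3) = 6 steps, so the factor is 1.125^6.
14.24 × 1.125⁶ = 14.24 × 2.02729 ≈ 28.869

28.9pt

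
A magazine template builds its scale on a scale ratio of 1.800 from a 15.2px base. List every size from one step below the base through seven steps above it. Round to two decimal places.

8.44px, 15.20px, 27.36px, 49.25px, 88.65px, 159.56px, 287.21px, 516.99px, 930.57px

Step -1: 15.2 ÷ 1.800 = 8.44
Step 0: 15.2px
Step 1: 15.2 × 1.800 = 27.36
Step 2: 15.2 × 1.800² = 49.25
Step 3: 15.2 × 1.800³ = 88.65
Step 4: 15.2 × 1.800⁴ = 159.56
Step 5: 15.2 × 1.800⁵ = 287.21
Step 6: 15.2 × 1.800⁶ = 516.99
Step 7: 15.2 × 1.800⁷ = 930.57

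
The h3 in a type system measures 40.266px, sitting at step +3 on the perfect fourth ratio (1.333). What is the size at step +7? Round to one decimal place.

The gap is 7 − (3) = 4 steps, so the factor is 1.333^4.
40.266 × 1.333⁴ = 40.266 × 3.15733 ≈ 127.133

127.1px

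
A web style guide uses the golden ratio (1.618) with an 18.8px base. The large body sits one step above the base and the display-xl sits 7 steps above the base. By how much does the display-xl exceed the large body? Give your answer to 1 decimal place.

Step 1: 18.8 × 1.618 = 30.418px
Step 7: 18.8 × 1.618⁷ = 545.767px
Difference: 545.767 − 30.418 = 515.349px

515.3px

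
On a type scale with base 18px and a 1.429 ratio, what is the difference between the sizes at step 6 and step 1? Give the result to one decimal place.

127.6px

Step 1: 18.0 × 1.429 = 25.722px
Step 6: 18.0 × 1.429⁶ = 153.273px
Difference: 153.273 − 25.722 = 127.551px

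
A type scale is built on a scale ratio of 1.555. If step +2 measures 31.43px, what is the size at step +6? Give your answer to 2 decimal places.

The gap is 6 − (2) = 4 steps, so the factor is 1.555^4.
31.43 × 1.555⁴ = 31.43 × 5.84684 ≈ 183.766

183.77px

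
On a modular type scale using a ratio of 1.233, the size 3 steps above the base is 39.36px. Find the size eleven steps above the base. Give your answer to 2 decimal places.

Moving from step +3 to step +11 is 8 steps up, so multiply by r⁸.
39.36 × 1.233⁸ = 39.36 × 5.34201 ≈ 210.261

210.26px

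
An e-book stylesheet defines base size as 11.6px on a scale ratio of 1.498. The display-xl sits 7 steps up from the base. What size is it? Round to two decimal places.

Every step multiplies by the scale ratio.
11.6 × 1.498⁷ = 11.6 × 16.92711 ≈ 196.35

196.35px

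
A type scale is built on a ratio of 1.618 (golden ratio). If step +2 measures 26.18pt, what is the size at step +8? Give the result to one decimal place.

Moving from step +2 to step +8 is 6 steps up, so multiply by r⁶.
26.18 × 1.618⁶ = 26.18 × 17.94201 ≈ 469.722

469.7pt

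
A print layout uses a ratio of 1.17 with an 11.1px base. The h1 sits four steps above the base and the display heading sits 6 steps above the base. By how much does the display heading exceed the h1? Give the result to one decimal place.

7.7px

Step 4: 11.1 × 1.17⁴ = 20.800px
Step 6: 11.1 × 1.17⁶ = 28.473px
Difference: 28.473 − 20.800 = 7.673px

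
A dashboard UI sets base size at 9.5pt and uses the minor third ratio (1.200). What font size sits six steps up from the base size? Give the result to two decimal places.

9.5 × 1.200⁶ = 9.5 × 2.98598 ≈ 28.37

28.37pt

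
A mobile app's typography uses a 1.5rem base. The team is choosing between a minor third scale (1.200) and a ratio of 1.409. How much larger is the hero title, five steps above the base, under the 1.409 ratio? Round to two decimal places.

Minor third: 1.5 × 1.200⁵ = 3.7325rem
At 1.409: 1.5 × 1.409⁵ = 8.3300rem
Difference: 8.3300 − 3.7325 = 4.5975rem

4.60rem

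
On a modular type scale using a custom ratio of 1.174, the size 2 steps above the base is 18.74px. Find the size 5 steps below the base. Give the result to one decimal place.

6.1px

18.74 ÷ 1.174⁷ = 18.74 ÷ 3.07381 ≈ 6.097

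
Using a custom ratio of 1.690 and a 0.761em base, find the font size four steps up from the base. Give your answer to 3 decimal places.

Each step on a modular scale multiplies by the ratio, so the size n steps from the base is base × ratioⁿ.
0.761 × 1.690⁴ = 0.761 × 8.15731 ≈ 6.208

6.208em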